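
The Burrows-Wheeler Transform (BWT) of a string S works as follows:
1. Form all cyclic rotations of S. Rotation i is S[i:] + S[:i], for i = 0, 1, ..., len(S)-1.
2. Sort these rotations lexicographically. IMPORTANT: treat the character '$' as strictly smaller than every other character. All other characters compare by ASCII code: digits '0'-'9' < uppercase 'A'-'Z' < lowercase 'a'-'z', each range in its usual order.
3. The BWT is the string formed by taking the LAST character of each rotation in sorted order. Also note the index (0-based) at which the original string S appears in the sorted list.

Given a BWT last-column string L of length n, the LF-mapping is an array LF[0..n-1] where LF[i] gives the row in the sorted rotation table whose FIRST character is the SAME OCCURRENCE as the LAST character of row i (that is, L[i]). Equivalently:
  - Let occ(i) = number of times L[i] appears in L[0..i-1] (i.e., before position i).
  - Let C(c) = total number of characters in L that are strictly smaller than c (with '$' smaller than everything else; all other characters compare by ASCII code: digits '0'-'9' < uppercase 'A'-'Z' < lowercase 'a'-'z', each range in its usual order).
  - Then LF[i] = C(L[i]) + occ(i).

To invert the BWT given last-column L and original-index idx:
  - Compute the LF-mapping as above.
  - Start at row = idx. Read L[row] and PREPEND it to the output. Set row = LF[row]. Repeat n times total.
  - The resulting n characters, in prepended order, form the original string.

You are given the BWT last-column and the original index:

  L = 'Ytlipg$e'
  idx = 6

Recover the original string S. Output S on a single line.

LF mapping: 1 7 5 4 6 3 0 2
Walk LF starting at row 6, prepending L[row]:
  step 1: row=6, L[6]='$', prepend. Next row=LF[6]=0
  step 2: row=0, L[0]='Y', prepend. Next row=LF[0]=1
  step 3: row=1, L[1]='t', prepend. Next row=LF[1]=7
  step 4: row=7, L[7]='e', prepend. Next row=LF[7]=2
  step 5: row=2, L[2]='l', prepend. Next row=LF[2]=5
  step 6: row=5, L[5]='g', prepend. Next row=LF[5]=3
  step 7: row=3, L[3]='i', prepend. Next row=LF[3]=4
  step 8: row=4, L[4]='p', prepend. Next row=LF[4]=6
Reversed output: pigletY$

Answer: pigletY$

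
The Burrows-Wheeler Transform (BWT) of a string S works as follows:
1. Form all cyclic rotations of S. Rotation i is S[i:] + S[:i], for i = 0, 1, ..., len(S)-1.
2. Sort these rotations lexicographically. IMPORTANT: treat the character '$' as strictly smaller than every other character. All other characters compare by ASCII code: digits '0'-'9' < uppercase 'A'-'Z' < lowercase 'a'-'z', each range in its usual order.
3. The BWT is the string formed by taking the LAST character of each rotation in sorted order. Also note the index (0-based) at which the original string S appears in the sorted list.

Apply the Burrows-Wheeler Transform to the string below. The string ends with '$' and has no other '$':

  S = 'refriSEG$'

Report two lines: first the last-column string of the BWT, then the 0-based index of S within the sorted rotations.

Answer: GSEirer$f
7

Derivation:
All 9 rotations (rotation i = S[i:]+S[:i]):
  rot[0] = refriSEG$
  rot[1] = efriSEG$r
  rot[2] = friSEG$re
  rot[3] = riSEG$ref
  rot[4] = iSEG$refr
  rot[5] = SEG$refri
  rot[6] = EG$refriS
  rot[7] = G$refriSE
  rot[8] = $refriSEG
Sorted (with $ < everything):
  sorted[0] = $refriSEG  (last char: 'G')
  sorted[1] = EG$refriS  (last char: 'S')
  sorted[2] = G$refriSE  (last char: 'E')
  sorted[3] = SEG$refri  (last char: 'i')
  sorted[4] = efriSEG$r  (last char: 'r')
  sorted[5] = friSEG$re  (last char: 'e')
  sorted[6] = iSEG$refr  (last char: 'r')
  sorted[7] = refriSEG$  (last char: '$')
  sorted[8] = riSEG$ref  (last char: 'f')
Last column: GSEirer$f
Original string S is at sorted index 7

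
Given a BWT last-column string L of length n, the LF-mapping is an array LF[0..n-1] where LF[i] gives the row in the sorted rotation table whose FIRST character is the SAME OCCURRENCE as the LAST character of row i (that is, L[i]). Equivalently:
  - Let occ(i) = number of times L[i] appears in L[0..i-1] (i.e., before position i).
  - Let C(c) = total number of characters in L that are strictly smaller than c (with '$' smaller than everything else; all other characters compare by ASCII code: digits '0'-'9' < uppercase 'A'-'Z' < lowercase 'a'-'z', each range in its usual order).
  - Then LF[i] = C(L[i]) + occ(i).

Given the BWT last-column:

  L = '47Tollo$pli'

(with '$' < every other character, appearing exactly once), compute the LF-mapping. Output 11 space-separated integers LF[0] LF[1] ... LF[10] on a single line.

Answer: 1 2 3 8 5 6 9 0 10 7 4

Derivation:
Char counts: '$':1, '4':1, '7':1, 'T':1, 'i':1, 'l':3, 'o':2, 'p':1
C (first-col start): C('$')=0, C('4')=1, C('7')=2, C('T')=3, C('i')=4, C('l')=5, C('o')=8, C('p')=10
L[0]='4': occ=0, LF[0]=C('4')+0=1+0=1
L[1]='7': occ=0, LF[1]=C('7')+0=2+0=2
L[2]='T': occ=0, LF[2]=C('T')+0=3+0=3
L[3]='o': occ=0, LF[3]=C('o')+0=8+0=8
L[4]='l': occ=0, LF[4]=C('l')+0=5+0=5
L[5]='l': occ=1, LF[5]=C('l')+1=5+1=6
L[6]='o': occ=1, LF[6]=C('o')+1=8+1=9
L[7]='$': occ=0, LF[7]=C('$')+0=0+0=0
L[8]='p': occ=0, LF[8]=C('p')+0=10+0=10
L[9]='l': occ=2, LF[9]=C('l')+2=5+2=7
L[10]='i': occ=0, LF[10]=C('i')+0=4+0=4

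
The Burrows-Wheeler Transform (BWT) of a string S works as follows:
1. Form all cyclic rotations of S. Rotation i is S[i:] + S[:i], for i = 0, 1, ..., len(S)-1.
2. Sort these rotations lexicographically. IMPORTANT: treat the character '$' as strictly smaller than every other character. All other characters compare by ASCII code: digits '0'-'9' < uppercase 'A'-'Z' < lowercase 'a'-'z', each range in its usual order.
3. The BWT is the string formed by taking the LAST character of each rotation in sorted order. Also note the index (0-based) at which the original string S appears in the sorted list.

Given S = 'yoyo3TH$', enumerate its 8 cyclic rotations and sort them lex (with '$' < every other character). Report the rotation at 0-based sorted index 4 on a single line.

Answer: o3TH$yoy

Derivation:
All 8 rotations (rotation i = S[i:]+S[:i]):
  rot[0] = yoyo3TH$
  rot[1] = oyo3TH$y
  rot[2] = yo3TH$yo
  rot[3] = o3TH$yoy
  rot[4] = 3TH$yoyo
  rot[5] = TH$yoyo3
  rot[6] = H$yoyo3T
  rot[7] = $yoyo3TH
Sorted (with $ < everything):
  sorted[0] = $yoyo3TH
  sorted[1] = 3TH$yoyo
  sorted[2] = H$yoyo3T
  sorted[3] = TH$yoyo3
  sorted[4] = o3TH$yoy
  sorted[5] = oyo3TH$y
  sorted[6] = yo3TH$yo
  sorted[7] = yoyo3TH$
sorted[4] = o3TH$yoy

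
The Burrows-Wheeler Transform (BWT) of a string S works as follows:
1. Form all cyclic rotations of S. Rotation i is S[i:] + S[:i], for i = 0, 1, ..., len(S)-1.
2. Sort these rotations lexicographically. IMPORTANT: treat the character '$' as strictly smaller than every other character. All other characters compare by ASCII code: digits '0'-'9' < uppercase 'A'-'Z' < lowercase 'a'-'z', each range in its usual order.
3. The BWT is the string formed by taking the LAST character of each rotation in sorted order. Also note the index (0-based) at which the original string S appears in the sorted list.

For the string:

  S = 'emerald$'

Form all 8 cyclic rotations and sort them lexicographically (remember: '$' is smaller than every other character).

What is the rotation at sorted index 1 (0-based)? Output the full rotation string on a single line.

All 8 rotations (rotation i = S[i:]+S[:i]):
  rot[0] = emerald$
  rot[1] = merald$e
  rot[2] = erald$em
  rot[3] = rald$eme
  rot[4] = ald$emer
  rot[5] = ld$emera
  rot[6] = d$emeral
  rot[7] = $emerald
Sorted (with $ < everything):
  sorted[0] = $emerald
  sorted[1] = ald$emer
  sorted[2] = d$emeral
  sorted[3] = emerald$
  sorted[4] = erald$em
  sorted[5] = ld$emera
  sorted[6] = merald$e
  sorted[7] = rald$eme
sorted[1] = ald$emer

Answer: ald$emer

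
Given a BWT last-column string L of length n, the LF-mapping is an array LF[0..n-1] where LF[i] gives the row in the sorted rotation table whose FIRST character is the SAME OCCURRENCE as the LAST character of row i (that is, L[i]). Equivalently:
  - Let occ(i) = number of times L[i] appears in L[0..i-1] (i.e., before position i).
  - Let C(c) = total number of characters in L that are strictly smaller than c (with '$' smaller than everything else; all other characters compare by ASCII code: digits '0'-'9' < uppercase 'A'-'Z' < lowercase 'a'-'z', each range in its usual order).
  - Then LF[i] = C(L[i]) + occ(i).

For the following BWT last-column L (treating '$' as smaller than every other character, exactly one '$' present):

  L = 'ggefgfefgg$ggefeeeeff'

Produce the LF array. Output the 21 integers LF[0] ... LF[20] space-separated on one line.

Char counts: '$':1, 'e':7, 'f':6, 'g':7
C (first-col start): C('$')=0, C('e')=1, C('f')=8, C('g')=14
L[0]='g': occ=0, LF[0]=C('g')+0=14+0=14
L[1]='g': occ=1, LF[1]=C('g')+1=14+1=15
L[2]='e': occ=0, LF[2]=C('e')+0=1+0=1
L[3]='f': occ=0, LF[3]=C('f')+0=8+0=8
L[4]='g': occ=2, LF[4]=C('g')+2=14+2=16
L[5]='f': occ=1, LF[5]=C('f')+1=8+1=9
L[6]='e': occ=1, LF[6]=C('e')+1=1+1=2
L[7]='f': occ=2, LF[7]=C('f')+2=8+2=10
L[8]='g': occ=3, LF[8]=C('g')+3=14+3=17
L[9]='g': occ=4, LF[9]=C('g')+4=14+4=18
L[10]='$': occ=0, LF[10]=C('$')+0=0+0=0
L[11]='g': occ=5, LF[11]=C('g')+5=14+5=19
L[12]='g': occ=6, LF[12]=C('g')+6=14+6=20
L[13]='e': occ=2, LF[13]=C('e')+2=1+2=3
L[14]='f': occ=3, LF[14]=C('f')+3=8+3=11
L[15]='e': occ=3, LF[15]=C('e')+3=1+3=4
L[16]='e': occ=4, LF[16]=C('e')+4=1+4=5
L[17]='e': occ=5, LF[17]=C('e')+5=1+5=6
L[18]='e': occ=6, LF[18]=C('e')+6=1+6=7
L[19]='f': occ=4, LF[19]=C('f')+4=8+4=12
L[20]='f': occ=5, LF[20]=C('f')+5=8+5=13

Answer: 14 15 1 8 16 9 2 10 17 18 0 19 20 3 11 4 5 6 7 12 13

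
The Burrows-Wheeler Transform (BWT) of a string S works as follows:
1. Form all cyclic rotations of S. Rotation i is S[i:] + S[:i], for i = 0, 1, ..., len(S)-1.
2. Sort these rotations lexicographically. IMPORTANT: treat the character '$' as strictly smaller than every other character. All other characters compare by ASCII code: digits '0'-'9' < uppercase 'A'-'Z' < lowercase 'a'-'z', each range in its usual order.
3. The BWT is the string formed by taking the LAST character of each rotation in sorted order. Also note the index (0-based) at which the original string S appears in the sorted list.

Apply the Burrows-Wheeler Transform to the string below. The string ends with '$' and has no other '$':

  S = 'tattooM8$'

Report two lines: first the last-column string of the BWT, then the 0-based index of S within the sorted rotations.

All 9 rotations (rotation i = S[i:]+S[:i]):
  rot[0] = tattooM8$
  rot[1] = attooM8$t
  rot[2] = ttooM8$ta
  rot[3] = tooM8$tat
  rot[4] = ooM8$tatt
  rot[5] = oM8$tatto
  rot[6] = M8$tattoo
  rot[7] = 8$tattooM
  rot[8] = $tattooM8
Sorted (with $ < everything):
  sorted[0] = $tattooM8  (last char: '8')
  sorted[1] = 8$tattooM  (last char: 'M')
  sorted[2] = M8$tattoo  (last char: 'o')
  sorted[3] = attooM8$t  (last char: 't')
  sorted[4] = oM8$tatto  (last char: 'o')
  sorted[5] = ooM8$tatt  (last char: 't')
  sorted[6] = tattooM8$  (last char: '$')
  sorted[7] = tooM8$tat  (last char: 't')
  sorted[8] = ttooM8$ta  (last char: 'a')
Last column: 8Motot$ta
Original string S is at sorted index 6

Answer: 8Motot$ta
6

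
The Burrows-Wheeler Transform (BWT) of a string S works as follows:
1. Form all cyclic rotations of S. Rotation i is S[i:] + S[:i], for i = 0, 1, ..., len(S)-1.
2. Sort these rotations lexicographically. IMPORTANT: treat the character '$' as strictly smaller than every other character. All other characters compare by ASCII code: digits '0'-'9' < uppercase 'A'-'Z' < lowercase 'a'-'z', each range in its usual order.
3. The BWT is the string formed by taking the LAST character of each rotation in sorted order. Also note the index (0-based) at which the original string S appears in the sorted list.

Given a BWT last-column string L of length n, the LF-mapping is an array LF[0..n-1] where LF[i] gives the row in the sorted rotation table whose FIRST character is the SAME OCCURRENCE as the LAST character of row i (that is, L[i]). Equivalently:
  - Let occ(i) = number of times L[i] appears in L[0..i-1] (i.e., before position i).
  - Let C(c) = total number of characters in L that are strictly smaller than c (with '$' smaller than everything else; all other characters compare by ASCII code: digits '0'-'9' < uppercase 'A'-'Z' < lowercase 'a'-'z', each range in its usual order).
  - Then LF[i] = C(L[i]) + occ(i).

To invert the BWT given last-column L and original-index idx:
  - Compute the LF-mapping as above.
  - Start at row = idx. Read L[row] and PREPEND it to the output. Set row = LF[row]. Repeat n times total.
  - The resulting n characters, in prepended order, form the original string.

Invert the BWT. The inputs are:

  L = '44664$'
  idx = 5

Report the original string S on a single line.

LF mapping: 1 2 4 5 3 0
Walk LF starting at row 5, prepending L[row]:
  step 1: row=5, L[5]='$', prepend. Next row=LF[5]=0
  step 2: row=0, L[0]='4', prepend. Next row=LF[0]=1
  step 3: row=1, L[1]='4', prepend. Next row=LF[1]=2
  step 4: row=2, L[2]='6', prepend. Next row=LF[2]=4
  step 5: row=4, L[4]='4', prepend. Next row=LF[4]=3
  step 6: row=3, L[3]='6', prepend. Next row=LF[3]=5
Reversed output: 64644$

Answer: 64644$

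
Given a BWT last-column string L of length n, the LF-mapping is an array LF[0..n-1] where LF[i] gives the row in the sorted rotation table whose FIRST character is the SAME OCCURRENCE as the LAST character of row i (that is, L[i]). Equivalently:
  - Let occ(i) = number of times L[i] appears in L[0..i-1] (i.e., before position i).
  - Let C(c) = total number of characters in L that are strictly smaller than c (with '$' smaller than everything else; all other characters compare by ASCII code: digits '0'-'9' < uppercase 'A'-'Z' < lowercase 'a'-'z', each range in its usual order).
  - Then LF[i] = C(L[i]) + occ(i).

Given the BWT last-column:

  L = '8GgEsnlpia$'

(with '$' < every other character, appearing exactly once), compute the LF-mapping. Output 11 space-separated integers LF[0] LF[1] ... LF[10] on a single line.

Answer: 1 3 5 2 10 8 7 9 6 4 0

Derivation:
Char counts: '$':1, '8':1, 'E':1, 'G':1, 'a':1, 'g':1, 'i':1, 'l':1, 'n':1, 'p':1, 's':1
C (first-col start): C('$')=0, C('8')=1, C('E')=2, C('G')=3, C('a')=4, C('g')=5, C('i')=6, C('l')=7, C('n')=8, C('p')=9, C('s')=10
L[0]='8': occ=0, LF[0]=C('8')+0=1+0=1
L[1]='G': occ=0, LF[1]=C('G')+0=3+0=3
L[2]='g': occ=0, LF[2]=C('g')+0=5+0=5
L[3]='E': occ=0, LF[3]=C('E')+0=2+0=2
L[4]='s': occ=0, LF[4]=C('s')+0=10+0=10
L[5]='n': occ=0, LF[5]=C('n')+0=8+0=8
L[6]='l': occ=0, LF[6]=C('l')+0=7+0=7
L[7]='p': occ=0, LF[7]=C('p')+0=9+0=9
L[8]='i': occ=0, LF[8]=C('i')+0=6+0=6
L[9]='a': occ=0, LF[9]=C('a')+0=4+0=4
L[10]='$': occ=0, LF[10]=C('$')+0=0+0=0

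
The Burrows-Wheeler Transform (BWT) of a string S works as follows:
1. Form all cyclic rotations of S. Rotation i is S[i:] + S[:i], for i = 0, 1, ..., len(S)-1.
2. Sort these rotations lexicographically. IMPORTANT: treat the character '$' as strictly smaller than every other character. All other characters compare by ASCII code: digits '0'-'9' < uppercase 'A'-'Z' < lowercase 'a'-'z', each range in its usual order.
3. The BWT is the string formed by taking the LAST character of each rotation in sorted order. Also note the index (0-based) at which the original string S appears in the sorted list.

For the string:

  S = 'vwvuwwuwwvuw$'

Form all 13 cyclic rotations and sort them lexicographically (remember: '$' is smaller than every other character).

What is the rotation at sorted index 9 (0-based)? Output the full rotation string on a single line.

Answer: wvuw$vwvuwwuw

Derivation:
All 13 rotations (rotation i = S[i:]+S[:i]):
  rot[0] = vwvuwwuwwvuw$
  rot[1] = wvuwwuwwvuw$v
  rot[2] = vuwwuwwvuw$vw
  rot[3] = uwwuwwvuw$vwv
  rot[4] = wwuwwvuw$vwvu
  rot[5] = wuwwvuw$vwvuw
  rot[6] = uwwvuw$vwvuww
  rot[7] = wwvuw$vwvuwwu
  rot[8] = wvuw$vwvuwwuw
  rot[9] = vuw$vwvuwwuww
  rot[10] = uw$vwvuwwuwwv
  rot[11] = w$vwvuwwuwwvu
  rot[12] = $vwvuwwuwwvuw
Sorted (with $ < everything):
  sorted[0] = $vwvuwwuwwvuw
  sorted[1] = uw$vwvuwwuwwv
  sorted[2] = uwwuwwvuw$vwv
  sorted[3] = uwwvuw$vwvuww
  sorted[4] = vuw$vwvuwwuww
  sorted[5] = vuwwuwwvuw$vw
  sorted[6] = vwvuwwuwwvuw$
  sorted[7] = w$vwvuwwuwwvu
  sorted[8] = wuwwvuw$vwvuw
  sorted[9] = wvuw$vwvuwwuw
  sorted[10] = wvuwwuwwvuw$v
  sorted[11] = wwuwwvuw$vwvu
  sorted[12] = wwvuw$vwvuwwu
sorted[9] = wvuw$vwvuwwuw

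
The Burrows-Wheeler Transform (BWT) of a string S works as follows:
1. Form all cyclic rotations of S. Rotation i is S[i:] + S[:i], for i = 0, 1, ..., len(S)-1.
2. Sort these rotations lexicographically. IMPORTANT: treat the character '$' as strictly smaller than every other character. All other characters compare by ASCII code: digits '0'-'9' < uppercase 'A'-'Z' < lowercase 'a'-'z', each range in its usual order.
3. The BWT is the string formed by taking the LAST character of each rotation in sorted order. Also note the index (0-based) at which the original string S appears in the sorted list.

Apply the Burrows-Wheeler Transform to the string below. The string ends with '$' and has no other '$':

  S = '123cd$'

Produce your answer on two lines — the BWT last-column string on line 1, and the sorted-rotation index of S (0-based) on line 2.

All 6 rotations (rotation i = S[i:]+S[:i]):
  rot[0] = 123cd$
  rot[1] = 23cd$1
  rot[2] = 3cd$12
  rot[3] = cd$123
  rot[4] = d$123c
  rot[5] = $123cd
Sorted (with $ < everything):
  sorted[0] = $123cd  (last char: 'd')
  sorted[1] = 123cd$  (last char: '$')
  sorted[2] = 23cd$1  (last char: '1')
  sorted[3] = 3cd$12  (last char: '2')
  sorted[4] = cd$123  (last char: '3')
  sorted[5] = d$123c  (last char: 'c')
Last column: d$123c
Original string S is at sorted index 1

Answer: d$123c
1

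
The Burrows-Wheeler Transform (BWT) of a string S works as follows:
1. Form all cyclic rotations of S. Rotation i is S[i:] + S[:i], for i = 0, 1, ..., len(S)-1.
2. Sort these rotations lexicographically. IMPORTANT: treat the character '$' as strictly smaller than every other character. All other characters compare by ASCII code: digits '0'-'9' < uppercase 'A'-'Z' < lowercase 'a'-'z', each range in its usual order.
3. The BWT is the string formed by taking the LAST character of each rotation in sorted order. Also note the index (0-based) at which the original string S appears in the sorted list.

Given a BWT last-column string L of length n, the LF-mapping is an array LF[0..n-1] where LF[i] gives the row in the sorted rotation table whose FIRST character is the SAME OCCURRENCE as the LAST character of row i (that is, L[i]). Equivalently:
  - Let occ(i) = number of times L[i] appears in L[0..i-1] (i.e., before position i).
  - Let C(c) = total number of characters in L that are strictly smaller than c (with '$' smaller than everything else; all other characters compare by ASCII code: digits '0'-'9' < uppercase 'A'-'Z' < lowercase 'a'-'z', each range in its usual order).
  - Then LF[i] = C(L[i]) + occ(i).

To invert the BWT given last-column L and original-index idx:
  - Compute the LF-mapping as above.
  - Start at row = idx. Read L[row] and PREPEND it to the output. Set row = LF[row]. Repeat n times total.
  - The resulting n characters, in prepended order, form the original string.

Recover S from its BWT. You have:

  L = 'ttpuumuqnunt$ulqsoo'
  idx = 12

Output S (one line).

Answer: tlunqpmouqunsuoutt$

Derivation:
LF mapping: 11 12 7 14 15 2 16 8 3 17 4 13 0 18 1 9 10 5 6
Walk LF starting at row 12, prepending L[row]:
  step 1: row=12, L[12]='$', prepend. Next row=LF[12]=0
  step 2: row=0, L[0]='t', prepend. Next row=LF[0]=11
  step 3: row=11, L[11]='t', prepend. Next row=LF[11]=13
  step 4: row=13, L[13]='u', prepend. Next row=LF[13]=18
  step 5: row=18, L[18]='o', prepend. Next row=LF[18]=6
  step 6: row=6, L[6]='u', prepend. Next row=LF[6]=16
  step 7: row=16, L[16]='s', prepend. Next row=LF[16]=10
  step 8: row=10, L[10]='n', prepend. Next row=LF[10]=4
  step 9: row=4, L[4]='u', prepend. Next row=LF[4]=15
  step 10: row=15, L[15]='q', prepend. Next row=LF[15]=9
  step 11: row=9, L[9]='u', prepend. Next row=LF[9]=17
  step 12: row=17, L[17]='o', prepend. Next row=LF[17]=5
  step 13: row=5, L[5]='m', prepend. Next row=LF[5]=2
  step 14: row=2, L[2]='p', prepend. Next row=LF[2]=7
  step 15: row=7, L[7]='q', prepend. Next row=LF[7]=8
  step 16: row=8, L[8]='n', prepend. Next row=LF[8]=3
  step 17: row=3, L[3]='u', prepend. Next row=LF[3]=14
  step 18: row=14, L[14]='l', prepend. Next row=LF[14]=1
  step 19: row=1, L[1]='t', prepend. Next row=LF[1]=12
Reversed output: tlunqpmouqunsuoutt$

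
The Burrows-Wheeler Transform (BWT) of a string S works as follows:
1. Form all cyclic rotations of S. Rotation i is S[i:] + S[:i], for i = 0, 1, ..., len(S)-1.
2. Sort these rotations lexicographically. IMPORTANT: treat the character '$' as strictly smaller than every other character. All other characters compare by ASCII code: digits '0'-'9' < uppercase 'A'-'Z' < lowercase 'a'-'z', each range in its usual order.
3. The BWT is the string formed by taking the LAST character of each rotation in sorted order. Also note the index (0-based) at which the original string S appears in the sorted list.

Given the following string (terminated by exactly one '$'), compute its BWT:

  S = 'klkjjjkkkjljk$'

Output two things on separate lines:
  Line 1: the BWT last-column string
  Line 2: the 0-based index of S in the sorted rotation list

All 14 rotations (rotation i = S[i:]+S[:i]):
  rot[0] = klkjjjkkkjljk$
  rot[1] = lkjjjkkkjljk$k
  rot[2] = kjjjkkkjljk$kl
  rot[3] = jjjkkkjljk$klk
  rot[4] = jjkkkjljk$klkj
  rot[5] = jkkkjljk$klkjj
  rot[6] = kkkjljk$klkjjj
  rot[7] = kkjljk$klkjjjk
  rot[8] = kjljk$klkjjjkk
  rot[9] = jljk$klkjjjkkk
  rot[10] = ljk$klkjjjkkkj
  rot[11] = jk$klkjjjkkkjl
  rot[12] = k$klkjjjkkkjlj
  rot[13] = $klkjjjkkkjljk
Sorted (with $ < everything):
  sorted[0] = $klkjjjkkkjljk  (last char: 'k')
  sorted[1] = jjjkkkjljk$klk  (last char: 'k')
  sorted[2] = jjkkkjljk$klkj  (last char: 'j')
  sorted[3] = jk$klkjjjkkkjl  (last char: 'l')
  sorted[4] = jkkkjljk$klkjj  (last char: 'j')
  sorted[5] = jljk$klkjjjkkk  (last char: 'k')
  sorted[6] = k$klkjjjkkkjlj  (last char: 'j')
  sorted[7] = kjjjkkkjljk$kl  (last char: 'l')
  sorted[8] = kjljk$klkjjjkk  (last char: 'k')
  sorted[9] = kkjljk$klkjjjk  (last char: 'k')
  sorted[10] = kkkjljk$klkjjj  (last char: 'j')
  sorted[11] = klkjjjkkkjljk$  (last char: '$')
  sorted[12] = ljk$klkjjjkkkj  (last char: 'j')
  sorted[13] = lkjjjkkkjljk$k  (last char: 'k')
Last column: kkjljkjlkkj$jk
Original string S is at sorted index 11

Answer: kkjljkjlkkj$jk
11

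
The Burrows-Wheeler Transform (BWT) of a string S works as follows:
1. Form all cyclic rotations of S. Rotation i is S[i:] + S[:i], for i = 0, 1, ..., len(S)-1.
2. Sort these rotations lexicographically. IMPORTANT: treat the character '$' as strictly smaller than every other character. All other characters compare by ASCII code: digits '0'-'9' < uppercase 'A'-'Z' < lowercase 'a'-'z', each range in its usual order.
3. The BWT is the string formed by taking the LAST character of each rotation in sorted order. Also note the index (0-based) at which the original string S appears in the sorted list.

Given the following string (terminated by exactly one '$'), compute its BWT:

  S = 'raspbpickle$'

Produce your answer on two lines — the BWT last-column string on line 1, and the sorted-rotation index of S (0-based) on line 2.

Answer: erpilpcksb$a
10

Derivation:
All 12 rotations (rotation i = S[i:]+S[:i]):
  rot[0] = raspbpickle$
  rot[1] = aspbpickle$r
  rot[2] = spbpickle$ra
  rot[3] = pbpickle$ras
  rot[4] = bpickle$rasp
  rot[5] = pickle$raspb
  rot[6] = ickle$raspbp
  rot[7] = ckle$raspbpi
  rot[8] = kle$raspbpic
  rot[9] = le$raspbpick
  rot[10] = e$raspbpickl
  rot[11] = $raspbpickle
Sorted (with $ < everything):
  sorted[0] = $raspbpickle  (last char: 'e')
  sorted[1] = aspbpickle$r  (last char: 'r')
  sorted[2] = bpickle$rasp  (last char: 'p')
  sorted[3] = ckle$raspbpi  (last char: 'i')
  sorted[4] = e$raspbpickl  (last char: 'l')
  sorted[5] = ickle$raspbp  (last char: 'p')
  sorted[6] = kle$raspbpic  (last char: 'c')
  sorted[7] = le$raspbpick  (last char: 'k')
  sorted[8] = pbpickle$ras  (last char: 's')
  sorted[9] = pickle$raspb  (last char: 'b')
  sorted[10] = raspbpickle$  (last char: '$')
  sorted[11] = spbpickle$ra  (last char: 'a')
Last column: erpilpcksb$a
Original string S is at sorted index 10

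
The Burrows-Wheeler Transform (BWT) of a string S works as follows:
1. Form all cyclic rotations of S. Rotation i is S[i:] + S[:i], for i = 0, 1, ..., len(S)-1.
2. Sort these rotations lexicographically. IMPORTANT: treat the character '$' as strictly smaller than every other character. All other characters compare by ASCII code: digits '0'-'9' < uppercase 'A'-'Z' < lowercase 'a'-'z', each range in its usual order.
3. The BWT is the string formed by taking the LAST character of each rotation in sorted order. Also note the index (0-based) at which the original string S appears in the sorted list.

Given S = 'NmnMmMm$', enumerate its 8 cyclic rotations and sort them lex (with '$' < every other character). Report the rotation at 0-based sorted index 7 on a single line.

Answer: nMmMm$Nm

Derivation:
All 8 rotations (rotation i = S[i:]+S[:i]):
  rot[0] = NmnMmMm$
  rot[1] = mnMmMm$N
  rot[2] = nMmMm$Nm
  rot[3] = MmMm$Nmn
  rot[4] = mMm$NmnM
  rot[5] = Mm$NmnMm
  rot[6] = m$NmnMmM
  rot[7] = $NmnMmMm
Sorted (with $ < everything):
  sorted[0] = $NmnMmMm
  sorted[1] = Mm$NmnMm
  sorted[2] = MmMm$Nmn
  sorted[3] = NmnMmMm$
  sorted[4] = m$NmnMmM
  sorted[5] = mMm$NmnM
  sorted[6] = mnMmMm$N
  sorted[7] = nMmMm$Nm
sorted[7] = nMmMm$Nm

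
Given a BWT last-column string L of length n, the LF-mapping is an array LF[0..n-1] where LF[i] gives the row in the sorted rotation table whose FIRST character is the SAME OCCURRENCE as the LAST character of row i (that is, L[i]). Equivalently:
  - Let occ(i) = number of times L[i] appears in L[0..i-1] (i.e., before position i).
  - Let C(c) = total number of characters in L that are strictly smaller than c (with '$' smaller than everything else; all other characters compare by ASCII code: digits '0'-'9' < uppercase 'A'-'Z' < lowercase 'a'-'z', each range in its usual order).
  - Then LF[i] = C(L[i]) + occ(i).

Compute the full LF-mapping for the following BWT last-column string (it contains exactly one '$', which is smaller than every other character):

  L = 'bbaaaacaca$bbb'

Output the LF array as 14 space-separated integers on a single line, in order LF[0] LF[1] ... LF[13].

Answer: 7 8 1 2 3 4 12 5 13 6 0 9 10 11

Derivation:
Char counts: '$':1, 'a':6, 'b':5, 'c':2
C (first-col start): C('$')=0, C('a')=1, C('b')=7, C('c')=12
L[0]='b': occ=0, LF[0]=C('b')+0=7+0=7
L[1]='b': occ=1, LF[1]=C('b')+1=7+1=8
L[2]='a': occ=0, LF[2]=C('a')+0=1+0=1
L[3]='a': occ=1, LF[3]=C('a')+1=1+1=2
L[4]='a': occ=2, LF[4]=C('a')+2=1+2=3
L[5]='a': occ=3, LF[5]=C('a')+3=1+3=4
L[6]='c': occ=0, LF[6]=C('c')+0=12+0=12
L[7]='a': occ=4, LF[7]=C('a')+4=1+4=5
L[8]='c': occ=1, LF[8]=C('c')+1=12+1=13
L[9]='a': occ=5, LF[9]=C('a')+5=1+5=6
L[10]='$': occ=0, LF[10]=C('$')+0=0+0=0
L[11]='b': occ=2, LF[11]=C('b')+2=7+2=9
L[12]='b': occ=3, LF[12]=C('b')+3=7+3=10
L[13]='b': occ=4, LF[13]=C('b')+4=7+4=11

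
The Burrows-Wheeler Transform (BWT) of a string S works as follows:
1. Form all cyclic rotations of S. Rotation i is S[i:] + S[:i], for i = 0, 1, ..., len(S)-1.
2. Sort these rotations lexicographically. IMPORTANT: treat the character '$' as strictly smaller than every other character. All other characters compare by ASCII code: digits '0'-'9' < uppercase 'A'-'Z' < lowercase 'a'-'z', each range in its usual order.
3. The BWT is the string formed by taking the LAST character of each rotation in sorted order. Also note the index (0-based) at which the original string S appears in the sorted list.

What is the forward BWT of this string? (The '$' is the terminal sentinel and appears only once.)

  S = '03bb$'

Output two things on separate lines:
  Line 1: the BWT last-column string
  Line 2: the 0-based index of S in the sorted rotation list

All 5 rotations (rotation i = S[i:]+S[:i]):
  rot[0] = 03bb$
  rot[1] = 3bb$0
  rot[2] = bb$03
  rot[3] = b$03b
  rot[4] = $03bb
Sorted (with $ < everything):
  sorted[0] = $03bb  (last char: 'b')
  sorted[1] = 03bb$  (last char: '$')
  sorted[2] = 3bb$0  (last char: '0')
  sorted[3] = b$03b  (last char: 'b')
  sorted[4] = bb$03  (last char: '3')
Last column: b$0b3
Original string S is at sorted index 1

Answer: b$0b3
1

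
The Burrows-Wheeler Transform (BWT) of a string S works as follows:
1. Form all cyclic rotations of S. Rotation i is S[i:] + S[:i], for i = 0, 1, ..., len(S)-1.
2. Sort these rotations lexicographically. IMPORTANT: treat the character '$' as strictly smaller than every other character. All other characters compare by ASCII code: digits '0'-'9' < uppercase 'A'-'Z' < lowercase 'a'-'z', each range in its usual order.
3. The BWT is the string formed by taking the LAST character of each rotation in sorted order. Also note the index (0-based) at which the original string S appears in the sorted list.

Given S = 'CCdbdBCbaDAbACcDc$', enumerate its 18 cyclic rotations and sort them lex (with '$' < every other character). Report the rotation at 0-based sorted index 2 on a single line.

Answer: AbACcDc$CCdbdBCbaD

Derivation:
All 18 rotations (rotation i = S[i:]+S[:i]):
  rot[0] = CCdbdBCbaDAbACcDc$
  rot[1] = CdbdBCbaDAbACcDc$C
  rot[2] = dbdBCbaDAbACcDc$CC
  rot[3] = bdBCbaDAbACcDc$CCd
  rot[4] = dBCbaDAbACcDc$CCdb
  rot[5] = BCbaDAbACcDc$CCdbd
  rot[6] = CbaDAbACcDc$CCdbdB
  rot[7] = baDAbACcDc$CCdbdBC
  rot[8] = aDAbACcDc$CCdbdBCb
  rot[9] = DAbACcDc$CCdbdBCba
  rot[10] = AbACcDc$CCdbdBCbaD
  rot[11] = bACcDc$CCdbdBCbaDA
  rot[12] = ACcDc$CCdbdBCbaDAb
  rot[13] = CcDc$CCdbdBCbaDAbA
  rot[14] = cDc$CCdbdBCbaDAbAC
  rot[15] = Dc$CCdbdBCbaDAbACc
  rot[16] = c$CCdbdBCbaDAbACcD
  rot[17] = $CCdbdBCbaDAbACcDc
Sorted (with $ < everything):
  sorted[0] = $CCdbdBCbaDAbACcDc
  sorted[1] = ACcDc$CCdbdBCbaDAb
  sorted[2] = AbACcDc$CCdbdBCbaD
  sorted[3] = BCbaDAbACcDc$CCdbd
  sorted[4] = CCdbdBCbaDAbACcDc$
  sorted[5] = CbaDAbACcDc$CCdbdB
  sorted[6] = CcDc$CCdbdBCbaDAbA
  sorted[7] = CdbdBCbaDAbACcDc$C
  sorted[8] = DAbACcDc$CCdbdBCba
  sorted[9] = Dc$CCdbdBCbaDAbACc
  sorted[10] = aDAbACcDc$CCdbdBCb
  sorted[11] = bACcDc$CCdbdBCbaDA
  sorted[12] = baDAbACcDc$CCdbdBC
  sorted[13] = bdBCbaDAbACcDc$CCd
  sorted[14] = c$CCdbdBCbaDAbACcD
  sorted[15] = cDc$CCdbdBCbaDAbAC
  sorted[16] = dBCbaDAbACcDc$CCdb
  sorted[17] = dbdBCbaDAbACcDc$CC
sorted[2] = AbACcDc$CCdbdBCbaD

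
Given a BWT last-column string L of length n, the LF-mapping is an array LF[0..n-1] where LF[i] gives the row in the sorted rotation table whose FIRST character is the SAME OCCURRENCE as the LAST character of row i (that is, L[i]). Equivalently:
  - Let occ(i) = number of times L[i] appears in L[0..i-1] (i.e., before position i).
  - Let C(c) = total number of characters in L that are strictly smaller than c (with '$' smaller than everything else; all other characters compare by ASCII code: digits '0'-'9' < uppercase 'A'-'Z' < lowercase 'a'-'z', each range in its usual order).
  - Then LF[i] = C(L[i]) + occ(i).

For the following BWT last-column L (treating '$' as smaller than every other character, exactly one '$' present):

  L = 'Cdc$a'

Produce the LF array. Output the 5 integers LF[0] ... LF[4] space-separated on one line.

Answer: 1 4 3 0 2

Derivation:
Char counts: '$':1, 'C':1, 'a':1, 'c':1, 'd':1
C (first-col start): C('$')=0, C('C')=1, C('a')=2, C('c')=3, C('d')=4
L[0]='C': occ=0, LF[0]=C('C')+0=1+0=1
L[1]='d': occ=0, LF[1]=C('d')+0=4+0=4
L[2]='c': occ=0, LF[2]=C('c')+0=3+0=3
L[3]='$': occ=0, LF[3]=C('$')+0=0+0=0
L[4]='a': occ=0, LF[4]=C('a')+0=2+0=2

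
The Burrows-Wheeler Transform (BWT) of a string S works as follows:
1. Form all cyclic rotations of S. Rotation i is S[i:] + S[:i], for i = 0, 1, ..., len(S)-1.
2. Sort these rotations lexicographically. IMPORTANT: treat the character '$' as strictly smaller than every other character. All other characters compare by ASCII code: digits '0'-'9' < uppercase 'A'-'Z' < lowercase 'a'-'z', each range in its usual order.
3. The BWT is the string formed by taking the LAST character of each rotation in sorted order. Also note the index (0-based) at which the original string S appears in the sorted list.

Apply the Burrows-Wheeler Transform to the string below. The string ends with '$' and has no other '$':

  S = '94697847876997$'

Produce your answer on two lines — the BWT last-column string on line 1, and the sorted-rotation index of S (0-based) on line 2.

All 15 rotations (rotation i = S[i:]+S[:i]):
  rot[0] = 94697847876997$
  rot[1] = 4697847876997$9
  rot[2] = 697847876997$94
  rot[3] = 97847876997$946
  rot[4] = 7847876997$9469
  rot[5] = 847876997$94697
  rot[6] = 47876997$946978
  rot[7] = 7876997$9469784
  rot[8] = 876997$94697847
  rot[9] = 76997$946978478
  rot[10] = 6997$9469784787
  rot[11] = 997$94697847876
  rot[12] = 97$946978478769
  rot[13] = 7$9469784787699
  rot[14] = $94697847876997
Sorted (with $ < everything):
  sorted[0] = $94697847876997  (last char: '7')
  sorted[1] = 4697847876997$9  (last char: '9')
  sorted[2] = 47876997$946978  (last char: '8')
  sorted[3] = 697847876997$94  (last char: '4')
  sorted[4] = 6997$9469784787  (last char: '7')
  sorted[5] = 7$9469784787699  (last char: '9')
  sorted[6] = 76997$946978478  (last char: '8')
  sorted[7] = 7847876997$9469  (last char: '9')
  sorted[8] = 7876997$9469784  (last char: '4')
  sorted[9] = 847876997$94697  (last char: '7')
  sorted[10] = 876997$94697847  (last char: '7')
  sorted[11] = 94697847876997$  (last char: '$')
  sorted[12] = 97$946978478769  (last char: '9')
  sorted[13] = 97847876997$946  (last char: '6')
  sorted[14] = 997$94697847876  (last char: '6')
Last column: 79847989477$966
Original string S is at sorted index 11

Answer: 79847989477$966
11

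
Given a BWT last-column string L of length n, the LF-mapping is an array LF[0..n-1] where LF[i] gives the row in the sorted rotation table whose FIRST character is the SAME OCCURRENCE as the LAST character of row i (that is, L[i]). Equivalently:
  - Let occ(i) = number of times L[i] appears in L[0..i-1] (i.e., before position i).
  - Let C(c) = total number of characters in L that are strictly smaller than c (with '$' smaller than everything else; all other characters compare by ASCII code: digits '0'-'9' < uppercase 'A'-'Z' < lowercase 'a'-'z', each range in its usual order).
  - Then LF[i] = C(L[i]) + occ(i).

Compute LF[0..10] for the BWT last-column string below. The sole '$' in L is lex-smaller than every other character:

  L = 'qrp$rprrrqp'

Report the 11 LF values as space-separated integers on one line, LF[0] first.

Answer: 4 6 1 0 7 2 8 9 10 5 3

Derivation:
Char counts: '$':1, 'p':3, 'q':2, 'r':5
C (first-col start): C('$')=0, C('p')=1, C('q')=4, C('r')=6
L[0]='q': occ=0, LF[0]=C('q')+0=4+0=4
L[1]='r': occ=0, LF[1]=C('r')+0=6+0=6
L[2]='p': occ=0, LF[2]=C('p')+0=1+0=1
L[3]='$': occ=0, LF[3]=C('$')+0=0+0=0
L[4]='r': occ=1, LF[4]=C('r')+1=6+1=7
L[5]='p': occ=1, LF[5]=C('p')+1=1+1=2
L[6]='r': occ=2, LF[6]=C('r')+2=6+2=8
L[7]='r': occ=3, LF[7]=C('r')+3=6+3=9
L[8]='r': occ=4, LF[8]=C('r')+4=6+4=10
L[9]='q': occ=1, LF[9]=C('q')+1=4+1=5
L[10]='p': occ=2, LF[10]=C('p')+2=1+2=3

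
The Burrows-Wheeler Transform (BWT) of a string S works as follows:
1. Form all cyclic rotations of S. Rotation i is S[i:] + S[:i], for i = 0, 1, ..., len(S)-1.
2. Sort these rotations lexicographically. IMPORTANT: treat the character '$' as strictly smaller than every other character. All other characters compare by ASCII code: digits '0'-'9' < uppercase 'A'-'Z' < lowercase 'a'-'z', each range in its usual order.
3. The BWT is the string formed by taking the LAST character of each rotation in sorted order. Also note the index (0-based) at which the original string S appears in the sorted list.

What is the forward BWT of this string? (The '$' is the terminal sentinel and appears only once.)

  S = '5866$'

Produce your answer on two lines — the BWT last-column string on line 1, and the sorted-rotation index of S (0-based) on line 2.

All 5 rotations (rotation i = S[i:]+S[:i]):
  rot[0] = 5866$
  rot[1] = 866$5
  rot[2] = 66$58
  rot[3] = 6$586
  rot[4] = $5866
Sorted (with $ < everything):
  sorted[0] = $5866  (last char: '6')
  sorted[1] = 5866$  (last char: '$')
  sorted[2] = 6$586  (last char: '6')
  sorted[3] = 66$58  (last char: '8')
  sorted[4] = 866$5  (last char: '5')
Last column: 6$685
Original string S is at sorted index 1

Answer: 6$685
1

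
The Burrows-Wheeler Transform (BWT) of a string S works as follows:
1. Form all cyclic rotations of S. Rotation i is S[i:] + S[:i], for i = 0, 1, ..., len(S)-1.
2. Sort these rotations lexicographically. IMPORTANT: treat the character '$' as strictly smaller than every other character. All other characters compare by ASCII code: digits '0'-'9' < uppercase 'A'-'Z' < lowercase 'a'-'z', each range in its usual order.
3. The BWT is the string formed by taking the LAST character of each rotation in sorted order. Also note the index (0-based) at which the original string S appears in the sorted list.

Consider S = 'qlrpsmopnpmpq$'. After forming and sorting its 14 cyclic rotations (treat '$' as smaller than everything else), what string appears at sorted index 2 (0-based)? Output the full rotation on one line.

All 14 rotations (rotation i = S[i:]+S[:i]):
  rot[0] = qlrpsmopnpmpq$
  rot[1] = lrpsmopnpmpq$q
  rot[2] = rpsmopnpmpq$ql
  rot[3] = psmopnpmpq$qlr
  rot[4] = smopnpmpq$qlrp
  rot[5] = mopnpmpq$qlrps
  rot[6] = opnpmpq$qlrpsm
  rot[7] = pnpmpq$qlrpsmo
  rot[8] = npmpq$qlrpsmop
  rot[9] = pmpq$qlrpsmopn
  rot[10] = mpq$qlrpsmopnp
  rot[11] = pq$qlrpsmopnpm
  rot[12] = q$qlrpsmopnpmp
  rot[13] = $qlrpsmopnpmpq
Sorted (with $ < everything):
  sorted[0] = $qlrpsmopnpmpq
  sorted[1] = lrpsmopnpmpq$q
  sorted[2] = mopnpmpq$qlrps
  sorted[3] = mpq$qlrpsmopnp
  sorted[4] = npmpq$qlrpsmop
  sorted[5] = opnpmpq$qlrpsm
  sorted[6] = pmpq$qlrpsmopn
  sorted[7] = pnpmpq$qlrpsmo
  sorted[8] = pq$qlrpsmopnpm
  sorted[9] = psmopnpmpq$qlr
  sorted[10] = q$qlrpsmopnpmp
  sorted[11] = qlrpsmopnpmpq$
  sorted[12] = rpsmopnpmpq$ql
  sorted[13] = smopnpmpq$qlrp
sorted[2] = mopnpmpq$qlrps

Answer: mopnpmpq$qlrps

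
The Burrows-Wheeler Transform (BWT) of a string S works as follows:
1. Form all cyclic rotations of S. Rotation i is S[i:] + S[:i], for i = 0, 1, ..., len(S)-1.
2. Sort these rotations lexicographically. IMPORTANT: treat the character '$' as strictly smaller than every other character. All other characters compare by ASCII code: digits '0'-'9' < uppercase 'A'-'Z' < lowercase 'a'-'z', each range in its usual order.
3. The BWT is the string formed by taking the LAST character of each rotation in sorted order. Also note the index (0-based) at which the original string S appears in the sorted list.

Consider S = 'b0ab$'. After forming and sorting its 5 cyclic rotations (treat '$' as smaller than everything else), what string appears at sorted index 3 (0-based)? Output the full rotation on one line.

Answer: b$b0a

Derivation:
All 5 rotations (rotation i = S[i:]+S[:i]):
  rot[0] = b0ab$
  rot[1] = 0ab$b
  rot[2] = ab$b0
  rot[3] = b$b0a
  rot[4] = $b0ab
Sorted (with $ < everything):
  sorted[0] = $b0ab
  sorted[1] = 0ab$b
  sorted[2] = ab$b0
  sorted[3] = b$b0a
  sorted[4] = b0ab$
sorted[3] = b$b0a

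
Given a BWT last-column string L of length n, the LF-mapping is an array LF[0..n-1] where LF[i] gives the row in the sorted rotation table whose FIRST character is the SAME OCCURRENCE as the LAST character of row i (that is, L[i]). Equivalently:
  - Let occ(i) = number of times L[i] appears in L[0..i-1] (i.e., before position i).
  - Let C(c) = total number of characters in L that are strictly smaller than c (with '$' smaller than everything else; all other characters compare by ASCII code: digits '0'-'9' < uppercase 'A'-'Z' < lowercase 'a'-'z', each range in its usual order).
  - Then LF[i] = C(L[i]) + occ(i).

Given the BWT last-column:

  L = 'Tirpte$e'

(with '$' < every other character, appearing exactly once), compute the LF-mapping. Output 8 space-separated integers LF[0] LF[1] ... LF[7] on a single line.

Char counts: '$':1, 'T':1, 'e':2, 'i':1, 'p':1, 'r':1, 't':1
C (first-col start): C('$')=0, C('T')=1, C('e')=2, C('i')=4, C('p')=5, C('r')=6, C('t')=7
L[0]='T': occ=0, LF[0]=C('T')+0=1+0=1
L[1]='i': occ=0, LF[1]=C('i')+0=4+0=4
L[2]='r': occ=0, LF[2]=C('r')+0=6+0=6
L[3]='p': occ=0, LF[3]=C('p')+0=5+0=5
L[4]='t': occ=0, LF[4]=C('t')+0=7+0=7
L[5]='e': occ=0, LF[5]=C('e')+0=2+0=2
L[6]='$': occ=0, LF[6]=C('$')+0=0+0=0
L[7]='e': occ=1, LF[7]=C('e')+1=2+1=3

Answer: 1 4 6 5 7 2 0 3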